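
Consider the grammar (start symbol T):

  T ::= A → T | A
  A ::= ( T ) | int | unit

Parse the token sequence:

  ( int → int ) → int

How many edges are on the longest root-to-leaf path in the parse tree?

[T [A ( [T [A int] → [T [A int]]] )] → [T [A int]]]

5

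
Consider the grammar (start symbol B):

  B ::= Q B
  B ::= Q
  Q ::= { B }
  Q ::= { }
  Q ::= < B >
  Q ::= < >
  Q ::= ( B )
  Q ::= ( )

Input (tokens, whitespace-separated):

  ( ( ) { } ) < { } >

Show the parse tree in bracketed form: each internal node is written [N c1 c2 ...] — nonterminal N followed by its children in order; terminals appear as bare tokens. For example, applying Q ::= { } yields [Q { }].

B
Q B
( B ) B
( Q B ) B
( ( ) B ) B
( ( ) Q ) B
( ( ) { } ) B
( ( ) { } ) Q
( ( ) { } ) < B >
( ( ) { } ) < Q >
( ( ) { } ) < { } >

[B [Q ( [B [Q ( )] [B [Q { }]]] )] [B [Q < [B [Q { }]] >]]]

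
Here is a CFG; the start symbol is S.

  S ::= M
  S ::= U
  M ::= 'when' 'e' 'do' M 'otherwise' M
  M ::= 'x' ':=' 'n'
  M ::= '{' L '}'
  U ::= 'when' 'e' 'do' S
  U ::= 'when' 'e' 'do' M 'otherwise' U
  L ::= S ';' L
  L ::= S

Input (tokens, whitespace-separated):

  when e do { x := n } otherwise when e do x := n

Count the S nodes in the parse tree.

[S [U when e do [M { [L [S [M x := n]]] }] otherwise [U when e do [S [M x := n]]]]]

3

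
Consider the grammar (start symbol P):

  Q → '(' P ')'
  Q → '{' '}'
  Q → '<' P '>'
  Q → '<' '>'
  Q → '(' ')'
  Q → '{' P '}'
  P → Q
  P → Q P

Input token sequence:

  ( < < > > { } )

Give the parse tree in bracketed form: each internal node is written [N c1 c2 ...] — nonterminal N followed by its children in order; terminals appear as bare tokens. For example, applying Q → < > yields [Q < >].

[P [Q ( [P [Q < [P [Q < >]] >] [P [Q { }]]] )]]

P
Q
( P )
( Q P )
( < P > P )
( < Q > P )
( < < > > P )
( < < > > Q )
( < < > > { } )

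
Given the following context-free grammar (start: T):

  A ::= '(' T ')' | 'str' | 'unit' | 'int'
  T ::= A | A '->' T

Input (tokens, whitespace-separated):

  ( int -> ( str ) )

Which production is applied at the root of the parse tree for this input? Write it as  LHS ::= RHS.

[T [A ( [T [A int] -> [T [A ( [T [A str]] )]]] )]]

T ::= A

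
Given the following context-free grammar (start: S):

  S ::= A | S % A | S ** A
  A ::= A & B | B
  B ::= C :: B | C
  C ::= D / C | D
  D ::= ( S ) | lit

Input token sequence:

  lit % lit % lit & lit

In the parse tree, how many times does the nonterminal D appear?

4

[S [S [S [A [B [C [D lit]]]]] % [A [B [C [D lit]]]]] % [A [A [B [C [D lit]]]] & [B [C [D lit]]]]]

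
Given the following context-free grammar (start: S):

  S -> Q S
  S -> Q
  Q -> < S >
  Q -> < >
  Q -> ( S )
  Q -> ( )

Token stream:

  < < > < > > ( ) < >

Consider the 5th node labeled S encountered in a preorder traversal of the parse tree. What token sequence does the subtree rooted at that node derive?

< >

[S [Q < [S [Q < >] [S [Q < >]]] >] [S [Q ( )] [S [Q < >]]]]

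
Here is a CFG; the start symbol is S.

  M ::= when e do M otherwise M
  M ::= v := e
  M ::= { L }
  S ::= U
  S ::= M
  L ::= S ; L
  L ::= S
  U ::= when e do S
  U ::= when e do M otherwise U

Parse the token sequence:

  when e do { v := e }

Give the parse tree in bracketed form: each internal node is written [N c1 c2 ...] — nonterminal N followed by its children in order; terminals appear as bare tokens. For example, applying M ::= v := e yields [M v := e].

S
U
when e do S
when e do M
when e do { L }
when e do { S }
when e do { M }
when e do { v := e }

[S [U when e do [S [M { [L [S [M v := e]]] }]]]]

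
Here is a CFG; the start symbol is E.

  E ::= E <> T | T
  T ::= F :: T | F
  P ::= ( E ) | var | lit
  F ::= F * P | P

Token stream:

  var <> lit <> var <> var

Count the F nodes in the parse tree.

4

[E [E [E [E [T [F [P var]]]] <> [T [F [P lit]]]] <> [T [F [P var]]]] <> [T [F [P var]]]]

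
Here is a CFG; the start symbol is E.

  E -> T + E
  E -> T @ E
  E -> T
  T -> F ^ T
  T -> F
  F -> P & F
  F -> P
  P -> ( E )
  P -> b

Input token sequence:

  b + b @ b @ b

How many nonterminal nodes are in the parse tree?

[E [T [F [P b]]] + [E [T [F [P b]]] @ [E [T [F [P b]]] @ [E [T [F [P b]]]]]]]

16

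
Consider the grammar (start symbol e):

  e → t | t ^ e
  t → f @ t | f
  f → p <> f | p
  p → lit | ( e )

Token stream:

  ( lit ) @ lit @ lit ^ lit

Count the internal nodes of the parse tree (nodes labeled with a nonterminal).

[e [t [f [p ( [e [t [f [p lit]]]] )]] @ [t [f [p lit]] @ [t [f [p lit]]]]] ^ [e [t [f [p lit]]]]]

18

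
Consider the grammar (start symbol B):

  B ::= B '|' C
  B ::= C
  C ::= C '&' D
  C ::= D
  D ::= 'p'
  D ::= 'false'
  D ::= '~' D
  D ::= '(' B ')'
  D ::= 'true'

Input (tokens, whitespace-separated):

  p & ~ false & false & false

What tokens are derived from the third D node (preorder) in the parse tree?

false

[B [C [C [C [C [D p]] & [D ~ [D false]]] & [D false]] & [D false]]]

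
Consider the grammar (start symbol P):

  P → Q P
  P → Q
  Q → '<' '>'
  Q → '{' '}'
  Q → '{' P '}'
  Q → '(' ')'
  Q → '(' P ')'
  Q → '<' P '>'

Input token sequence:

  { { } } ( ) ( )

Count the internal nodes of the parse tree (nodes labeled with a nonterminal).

8

[P [Q { [P [Q { }]] }] [P [Q ( )] [P [Q ( )]]]]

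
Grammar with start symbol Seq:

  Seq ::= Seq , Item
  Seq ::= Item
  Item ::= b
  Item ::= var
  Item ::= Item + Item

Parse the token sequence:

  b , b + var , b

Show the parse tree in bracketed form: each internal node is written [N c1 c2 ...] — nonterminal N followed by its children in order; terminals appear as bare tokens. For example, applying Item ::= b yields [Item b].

[Seq [Seq [Seq [Item b]] , [Item [Item b] + [Item var]]] , [Item b]]

Seq
Seq , Item
Seq , Item , Item
Item , Item , Item
b , Item , Item
b , Item + Item , Item
b , b + Item , Item
b , b + var , Item
b , b + var , b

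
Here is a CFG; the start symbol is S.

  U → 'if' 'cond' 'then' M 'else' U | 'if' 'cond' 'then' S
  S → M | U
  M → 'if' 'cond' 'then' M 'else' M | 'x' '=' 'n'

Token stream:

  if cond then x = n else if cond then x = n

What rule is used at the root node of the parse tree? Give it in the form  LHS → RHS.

[S [U if cond then [M x = n] else [U if cond then [S [M x = n]]]]]

S → U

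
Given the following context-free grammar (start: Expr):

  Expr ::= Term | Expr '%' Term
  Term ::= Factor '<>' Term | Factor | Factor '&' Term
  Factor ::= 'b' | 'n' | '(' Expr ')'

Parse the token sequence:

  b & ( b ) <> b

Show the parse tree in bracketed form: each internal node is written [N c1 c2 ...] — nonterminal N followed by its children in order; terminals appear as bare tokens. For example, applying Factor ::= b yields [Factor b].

Expr
Term
Factor & Term
b & Term
b & Factor <> Term
b & ( Expr ) <> Term
b & ( Term ) <> Term
b & ( Factor ) <> Term
b & ( b ) <> Term
b & ( b ) <> Factor
b & ( b ) <> b

[Expr [Term [Factor b] & [Term [Factor ( [Expr [Term [Factor b]]] )] <> [Term [Factor b]]]]]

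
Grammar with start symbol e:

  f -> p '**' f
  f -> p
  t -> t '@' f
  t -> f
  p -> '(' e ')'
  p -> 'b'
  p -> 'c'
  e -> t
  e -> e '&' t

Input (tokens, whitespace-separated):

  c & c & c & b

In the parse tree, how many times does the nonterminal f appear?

[e [e [e [e [t [f [p c]]]] & [t [f [p c]]]] & [t [f [p c]]]] & [t [f [p b]]]]

4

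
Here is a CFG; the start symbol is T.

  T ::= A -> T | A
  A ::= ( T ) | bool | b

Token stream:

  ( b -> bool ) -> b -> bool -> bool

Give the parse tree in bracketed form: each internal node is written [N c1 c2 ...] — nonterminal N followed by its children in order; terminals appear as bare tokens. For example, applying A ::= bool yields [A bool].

[T [A ( [T [A b] -> [T [A bool]]] )] -> [T [A b] -> [T [A bool] -> [T [A bool]]]]]

T
A -> T
( T ) -> T
( A -> T ) -> T
( b -> T ) -> T
( b -> A ) -> T
( b -> bool ) -> T
( b -> bool ) -> A -> T
( b -> bool ) -> b -> T
( b -> bool ) -> b -> A -> T
( b -> bool ) -> b -> bool -> T
( b -> bool ) -> b -> bool -> A
( b -> bool ) -> b -> bool -> bool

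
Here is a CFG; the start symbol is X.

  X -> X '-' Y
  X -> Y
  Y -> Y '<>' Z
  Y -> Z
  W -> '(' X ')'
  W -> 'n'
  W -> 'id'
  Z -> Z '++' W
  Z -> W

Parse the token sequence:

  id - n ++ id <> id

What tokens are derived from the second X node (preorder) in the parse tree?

id

[X [X [Y [Z [W id]]]] - [Y [Y [Z [Z [W n]] ++ [W id]]] <> [Z [W id]]]]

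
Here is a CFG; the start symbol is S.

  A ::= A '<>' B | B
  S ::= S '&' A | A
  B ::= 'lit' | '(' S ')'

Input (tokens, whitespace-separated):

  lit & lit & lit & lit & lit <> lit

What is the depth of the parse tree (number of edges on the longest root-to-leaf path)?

[S [S [S [S [S [A [B lit]]] & [A [B lit]]] & [A [B lit]]] & [A [B lit]]] & [A [A [B lit]] <> [B lit]]]

7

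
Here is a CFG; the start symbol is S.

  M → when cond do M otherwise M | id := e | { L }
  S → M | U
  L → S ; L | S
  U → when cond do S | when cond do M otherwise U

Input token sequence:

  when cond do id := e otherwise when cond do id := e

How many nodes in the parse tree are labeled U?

[S [U when cond do [M id := e] otherwise [U when cond do [S [M id := e]]]]]

2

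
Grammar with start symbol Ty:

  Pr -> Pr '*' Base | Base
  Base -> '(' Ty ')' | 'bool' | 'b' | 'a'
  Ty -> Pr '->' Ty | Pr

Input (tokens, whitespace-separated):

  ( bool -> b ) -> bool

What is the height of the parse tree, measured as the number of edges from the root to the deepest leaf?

[Ty [Pr [Base ( [Ty [Pr [Base bool]] -> [Ty [Pr [Base b]]]] )]] -> [Ty [Pr [Base bool]]]]

7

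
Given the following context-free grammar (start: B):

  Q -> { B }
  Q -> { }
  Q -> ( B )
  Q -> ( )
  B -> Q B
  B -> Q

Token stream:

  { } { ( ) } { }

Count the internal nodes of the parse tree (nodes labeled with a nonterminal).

8

[B [Q { }] [B [Q { [B [Q ( )]] }] [B [Q { }]]]]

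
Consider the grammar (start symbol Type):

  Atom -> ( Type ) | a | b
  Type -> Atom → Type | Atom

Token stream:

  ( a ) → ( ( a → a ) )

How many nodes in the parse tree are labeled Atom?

[Type [Atom ( [Type [Atom a]] )] → [Type [Atom ( [Type [Atom ( [Type [Atom a] → [Type [Atom a]]] )]] )]]]

6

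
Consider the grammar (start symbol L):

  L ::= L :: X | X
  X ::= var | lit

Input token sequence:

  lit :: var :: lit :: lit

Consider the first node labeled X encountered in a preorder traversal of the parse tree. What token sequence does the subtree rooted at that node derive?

[L [L [L [L [X lit]] :: [X var]] :: [X lit]] :: [X lit]]

lit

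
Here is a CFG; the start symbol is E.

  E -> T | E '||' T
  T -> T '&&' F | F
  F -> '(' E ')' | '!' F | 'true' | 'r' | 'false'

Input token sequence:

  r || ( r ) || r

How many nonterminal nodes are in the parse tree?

12

[E [E [E [T [F r]]] || [T [F ( [E [T [F r]]] )]]] || [T [F r]]]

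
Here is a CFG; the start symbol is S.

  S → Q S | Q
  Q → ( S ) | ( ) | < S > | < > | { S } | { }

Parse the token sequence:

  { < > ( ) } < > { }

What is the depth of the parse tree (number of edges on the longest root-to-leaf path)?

5

[S [Q { [S [Q < >] [S [Q ( )]]] }] [S [Q < >] [S [Q { }]]]]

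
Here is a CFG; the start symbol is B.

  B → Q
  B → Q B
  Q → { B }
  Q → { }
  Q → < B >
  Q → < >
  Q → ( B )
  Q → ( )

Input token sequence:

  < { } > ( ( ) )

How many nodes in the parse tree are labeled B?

4

[B [Q < [B [Q { }]] >] [B [Q ( [B [Q ( )]] )]]]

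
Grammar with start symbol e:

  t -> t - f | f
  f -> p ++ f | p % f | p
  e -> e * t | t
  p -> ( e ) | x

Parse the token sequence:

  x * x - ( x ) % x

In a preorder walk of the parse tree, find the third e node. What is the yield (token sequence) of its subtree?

[e [e [t [f [p x]]]] * [t [t [f [p x]]] - [f [p ( [e [t [f [p x]]]] )] % [f [p x]]]]]

x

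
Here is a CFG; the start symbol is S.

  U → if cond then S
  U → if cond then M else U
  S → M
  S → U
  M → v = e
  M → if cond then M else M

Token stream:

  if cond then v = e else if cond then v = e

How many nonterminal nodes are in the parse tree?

6

[S [U if cond then [M v = e] else [U if cond then [S [M v = e]]]]]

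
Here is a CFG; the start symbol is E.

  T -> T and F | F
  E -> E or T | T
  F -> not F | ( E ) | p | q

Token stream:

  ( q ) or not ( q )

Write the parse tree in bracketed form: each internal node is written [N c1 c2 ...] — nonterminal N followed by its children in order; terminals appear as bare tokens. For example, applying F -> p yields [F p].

[E [E [T [F ( [E [T [F q]]] )]]] or [T [F not [F ( [E [T [F q]]] )]]]]

E
E or T
T or T
F or T
( E ) or T
( T ) or T
( F ) or T
( q ) or T
( q ) or F
( q ) or not F
( q ) or not ( E )
( q ) or not ( T )
( q ) or not ( F )
( q ) or not ( q )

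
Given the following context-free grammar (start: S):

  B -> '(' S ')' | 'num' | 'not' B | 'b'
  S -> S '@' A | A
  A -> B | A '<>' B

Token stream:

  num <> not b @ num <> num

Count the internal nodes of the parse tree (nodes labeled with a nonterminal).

11

[S [S [A [A [B num]] <> [B not [B b]]]] @ [A [A [B num]] <> [B num]]]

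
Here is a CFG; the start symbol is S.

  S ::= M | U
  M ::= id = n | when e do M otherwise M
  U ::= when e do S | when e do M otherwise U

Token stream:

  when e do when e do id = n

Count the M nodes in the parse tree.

1

[S [U when e do [S [U when e do [S [M id = n]]]]]]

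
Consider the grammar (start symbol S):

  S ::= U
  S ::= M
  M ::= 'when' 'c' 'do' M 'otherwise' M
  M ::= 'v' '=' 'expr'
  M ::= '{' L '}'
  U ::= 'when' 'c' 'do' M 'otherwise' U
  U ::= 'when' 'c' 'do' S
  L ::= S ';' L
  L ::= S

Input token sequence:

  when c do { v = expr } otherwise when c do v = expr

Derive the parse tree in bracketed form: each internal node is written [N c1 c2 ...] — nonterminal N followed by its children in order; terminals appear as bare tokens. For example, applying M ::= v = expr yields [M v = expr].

S
U
when c do M otherwise U
when c do { L } otherwise U
when c do { S } otherwise U
when c do { M } otherwise U
when c do { v = expr } otherwise U
when c do { v = expr } otherwise when c do S
when c do { v = expr } otherwise when c do M
when c do { v = expr } otherwise when c do v = expr

[S [U when c do [M { [L [S [M v = expr]]] }] otherwise [U when c do [S [M v = expr]]]]]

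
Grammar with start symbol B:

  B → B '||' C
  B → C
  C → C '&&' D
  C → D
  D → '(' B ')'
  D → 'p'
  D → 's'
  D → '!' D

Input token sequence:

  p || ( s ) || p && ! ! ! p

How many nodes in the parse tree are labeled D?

[B [B [B [C [D p]]] || [C [D ( [B [C [D s]]] )]]] || [C [C [D p]] && [D ! [D ! [D ! [D p]]]]]]

8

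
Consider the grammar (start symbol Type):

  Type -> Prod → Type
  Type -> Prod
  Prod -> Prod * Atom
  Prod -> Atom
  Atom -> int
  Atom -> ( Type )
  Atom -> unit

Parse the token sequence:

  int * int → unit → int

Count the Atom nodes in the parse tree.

[Type [Prod [Prod [Atom int]] * [Atom int]] → [Type [Prod [Atom unit]] → [Type [Prod [Atom int]]]]]

4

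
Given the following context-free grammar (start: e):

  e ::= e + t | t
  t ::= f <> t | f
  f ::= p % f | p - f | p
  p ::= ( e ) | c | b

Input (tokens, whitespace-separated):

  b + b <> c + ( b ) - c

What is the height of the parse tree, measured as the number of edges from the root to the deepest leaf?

8

[e [e [e [t [f [p b]]]] + [t [f [p b]] <> [t [f [p c]]]]] + [t [f [p ( [e [t [f [p b]]]] )] - [f [p c]]]]]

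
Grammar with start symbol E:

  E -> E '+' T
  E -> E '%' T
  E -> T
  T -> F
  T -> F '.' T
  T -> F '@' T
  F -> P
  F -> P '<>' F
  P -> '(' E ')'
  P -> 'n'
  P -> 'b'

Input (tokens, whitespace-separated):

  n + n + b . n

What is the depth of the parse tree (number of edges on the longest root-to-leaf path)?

[E [E [E [T [F [P n]]]] + [T [F [P n]]]] + [T [F [P b]] . [T [F [P n]]]]]

6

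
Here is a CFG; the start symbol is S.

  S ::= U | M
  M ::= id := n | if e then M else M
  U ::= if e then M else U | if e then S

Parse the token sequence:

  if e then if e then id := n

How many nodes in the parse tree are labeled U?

[S [U if e then [S [U if e then [S [M id := n]]]]]]

2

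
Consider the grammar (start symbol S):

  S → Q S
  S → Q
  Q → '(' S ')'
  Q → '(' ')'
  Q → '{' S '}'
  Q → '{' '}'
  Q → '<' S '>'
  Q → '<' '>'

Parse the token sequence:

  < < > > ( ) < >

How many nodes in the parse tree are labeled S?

4

[S [Q < [S [Q < >]] >] [S [Q ( )] [S [Q < >]]]]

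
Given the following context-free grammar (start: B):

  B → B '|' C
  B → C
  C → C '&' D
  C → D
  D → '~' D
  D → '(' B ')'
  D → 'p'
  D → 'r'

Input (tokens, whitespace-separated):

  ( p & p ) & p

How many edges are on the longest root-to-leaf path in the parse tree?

[B [C [C [D ( [B [C [C [D p]] & [D p]]] )]] & [D p]]]

8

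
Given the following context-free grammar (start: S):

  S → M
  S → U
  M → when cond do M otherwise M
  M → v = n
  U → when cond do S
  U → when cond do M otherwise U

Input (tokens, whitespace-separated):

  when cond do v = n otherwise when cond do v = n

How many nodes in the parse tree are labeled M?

[S [U when cond do [M v = n] otherwise [U when cond do [S [M v = n]]]]]

2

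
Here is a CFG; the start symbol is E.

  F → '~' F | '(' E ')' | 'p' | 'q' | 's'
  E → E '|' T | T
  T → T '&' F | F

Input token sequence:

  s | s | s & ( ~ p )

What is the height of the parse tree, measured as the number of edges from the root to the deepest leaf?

7

[E [E [E [T [F s]]] | [T [F s]]] | [T [T [F s]] & [F ( [E [T [F ~ [F p]]]] )]]]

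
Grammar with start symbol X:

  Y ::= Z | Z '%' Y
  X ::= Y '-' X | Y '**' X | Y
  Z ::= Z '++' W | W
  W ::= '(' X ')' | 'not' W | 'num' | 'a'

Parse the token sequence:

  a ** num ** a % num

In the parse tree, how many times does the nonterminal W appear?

4

[X [Y [Z [W a]]] ** [X [Y [Z [W num]]] ** [X [Y [Z [W a]] % [Y [Z [W num]]]]]]]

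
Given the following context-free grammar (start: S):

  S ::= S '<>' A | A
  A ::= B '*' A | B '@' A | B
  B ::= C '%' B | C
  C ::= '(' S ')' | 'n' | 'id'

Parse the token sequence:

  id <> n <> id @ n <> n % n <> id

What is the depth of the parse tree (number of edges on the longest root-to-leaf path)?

[S [S [S [S [S [A [B [C id]]]] <> [A [B [C n]]]] <> [A [B [C id]] @ [A [B [C n]]]]] <> [A [B [C n] % [B [C n]]]]] <> [A [B [C id]]]]

8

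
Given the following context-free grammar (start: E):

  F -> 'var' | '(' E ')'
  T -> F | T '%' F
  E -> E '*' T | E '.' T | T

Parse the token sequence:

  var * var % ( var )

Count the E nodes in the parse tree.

3

[E [E [T [F var]]] * [T [T [F var]] % [F ( [E [T [F var]]] )]]]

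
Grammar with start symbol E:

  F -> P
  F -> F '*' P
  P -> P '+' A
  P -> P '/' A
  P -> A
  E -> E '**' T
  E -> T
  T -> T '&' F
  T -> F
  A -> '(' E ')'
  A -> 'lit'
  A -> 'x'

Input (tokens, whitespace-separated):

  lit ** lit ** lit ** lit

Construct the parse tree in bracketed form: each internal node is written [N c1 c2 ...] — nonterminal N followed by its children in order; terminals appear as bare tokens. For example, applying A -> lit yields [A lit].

[E [E [E [E [T [F [P [A lit]]]]] ** [T [F [P [A lit]]]]] ** [T [F [P [A lit]]]]] ** [T [F [P [A lit]]]]]

E
E ** T
E ** T ** T
E ** T ** T ** T
T ** T ** T ** T
F ** T ** T ** T
P ** T ** T ** T
A ** T ** T ** T
lit ** T ** T ** T
lit ** F ** T ** T
lit ** P ** T ** T
lit ** A ** T ** T
lit ** lit ** T ** T
lit ** lit ** F ** T
lit ** lit ** P ** T
lit ** lit ** A ** T
lit ** lit ** lit ** T
lit ** lit ** lit ** F
lit ** lit ** lit ** P
lit ** lit ** lit ** A
lit ** lit ** lit ** lit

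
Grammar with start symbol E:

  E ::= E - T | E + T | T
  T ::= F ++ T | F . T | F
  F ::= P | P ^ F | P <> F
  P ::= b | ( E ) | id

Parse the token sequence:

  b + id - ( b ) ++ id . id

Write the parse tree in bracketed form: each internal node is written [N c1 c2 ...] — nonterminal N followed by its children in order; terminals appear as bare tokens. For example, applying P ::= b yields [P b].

[E [E [E [T [F [P b]]]] + [T [F [P id]]]] - [T [F [P ( [E [T [F [P b]]]] )]] ++ [T [F [P id]] . [T [F [P id]]]]]]

E
E - T
E + T - T
T + T - T
F + T - T
P + T - T
b + T - T
b + F - T
b + P - T
b + id - T
b + id - F ++ T
b + id - P ++ T
b + id - ( E ) ++ T
b + id - ( T ) ++ T
b + id - ( F ) ++ T
b + id - ( P ) ++ T
b + id - ( b ) ++ T
b + id - ( b ) ++ F . T
b + id - ( b ) ++ P . T
b + id - ( b ) ++ id . T
b + id - ( b ) ++ id . F
b + id - ( b ) ++ id . P
b + id - ( b ) ++ id . id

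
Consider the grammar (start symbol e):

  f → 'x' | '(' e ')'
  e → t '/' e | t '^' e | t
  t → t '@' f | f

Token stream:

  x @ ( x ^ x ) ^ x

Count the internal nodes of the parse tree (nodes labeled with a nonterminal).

14

[e [t [t [f x]] @ [f ( [e [t [f x]] ^ [e [t [f x]]]] )]] ^ [e [t [f x]]]]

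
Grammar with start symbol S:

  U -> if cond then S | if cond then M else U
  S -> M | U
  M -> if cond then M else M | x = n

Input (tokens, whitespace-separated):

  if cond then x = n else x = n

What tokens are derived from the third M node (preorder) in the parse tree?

[S [M if cond then [M x = n] else [M x = n]]]

x = n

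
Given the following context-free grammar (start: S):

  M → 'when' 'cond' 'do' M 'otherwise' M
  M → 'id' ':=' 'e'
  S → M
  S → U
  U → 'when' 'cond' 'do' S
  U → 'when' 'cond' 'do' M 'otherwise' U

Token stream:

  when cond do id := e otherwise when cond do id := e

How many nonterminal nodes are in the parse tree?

6

[S [U when cond do [M id := e] otherwise [U when cond do [S [M id := e]]]]]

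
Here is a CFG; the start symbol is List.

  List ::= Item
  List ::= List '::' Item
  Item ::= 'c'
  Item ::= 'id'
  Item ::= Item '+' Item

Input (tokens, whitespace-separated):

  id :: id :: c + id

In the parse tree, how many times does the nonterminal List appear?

[List [List [List [Item id]] :: [Item id]] :: [Item [Item c] + [Item id]]]

3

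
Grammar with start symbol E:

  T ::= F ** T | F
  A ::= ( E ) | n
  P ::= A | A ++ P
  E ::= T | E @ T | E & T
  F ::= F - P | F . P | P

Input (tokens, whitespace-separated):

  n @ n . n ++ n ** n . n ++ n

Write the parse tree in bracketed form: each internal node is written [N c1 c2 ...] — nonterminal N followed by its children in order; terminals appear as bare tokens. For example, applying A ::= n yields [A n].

[E [E [T [F [P [A n]]]]] @ [T [F [F [P [A n]]] . [P [A n] ++ [P [A n]]]] ** [T [F [F [P [A n]]] . [P [A n] ++ [P [A n]]]]]]]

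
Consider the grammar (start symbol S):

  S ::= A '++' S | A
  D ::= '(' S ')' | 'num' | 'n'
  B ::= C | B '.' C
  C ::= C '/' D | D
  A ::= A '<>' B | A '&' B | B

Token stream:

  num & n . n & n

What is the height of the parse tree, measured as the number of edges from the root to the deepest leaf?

7

[S [A [A [A [B [C [D num]]]] & [B [B [C [D n]]] . [C [D n]]]] & [B [C [D n]]]]]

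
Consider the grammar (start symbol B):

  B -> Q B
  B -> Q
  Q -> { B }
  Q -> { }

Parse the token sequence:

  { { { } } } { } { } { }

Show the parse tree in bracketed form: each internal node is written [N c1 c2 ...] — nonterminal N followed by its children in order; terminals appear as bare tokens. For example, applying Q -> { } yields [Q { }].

[B [Q { [B [Q { [B [Q { }]] }]] }] [B [Q { }] [B [Q { }] [B [Q { }]]]]]

B
Q B
{ B } B
{ Q } B
{ { B } } B
{ { Q } } B
{ { { } } } B
{ { { } } } Q B
{ { { } } } { } B
{ { { } } } { } Q B
{ { { } } } { } { } B
{ { { } } } { } { } Q
{ { { } } } { } { } { }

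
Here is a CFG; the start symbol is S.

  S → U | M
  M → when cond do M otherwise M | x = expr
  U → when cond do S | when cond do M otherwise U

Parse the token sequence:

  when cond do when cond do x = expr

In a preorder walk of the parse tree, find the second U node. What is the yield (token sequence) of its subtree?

[S [U when cond do [S [U when cond do [S [M x = expr]]]]]]

when cond do x = expr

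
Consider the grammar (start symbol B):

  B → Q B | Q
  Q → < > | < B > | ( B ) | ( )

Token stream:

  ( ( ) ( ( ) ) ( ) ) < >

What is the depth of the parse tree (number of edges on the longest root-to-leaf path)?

[B [Q ( [B [Q ( )] [B [Q ( [B [Q ( )]] )] [B [Q ( )]]]] )] [B [Q < >]]]

7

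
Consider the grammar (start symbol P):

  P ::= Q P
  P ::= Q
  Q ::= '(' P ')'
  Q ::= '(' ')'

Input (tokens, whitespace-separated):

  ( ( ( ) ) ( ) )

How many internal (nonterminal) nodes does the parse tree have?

8

[P [Q ( [P [Q ( [P [Q ( )]] )] [P [Q ( )]]] )]]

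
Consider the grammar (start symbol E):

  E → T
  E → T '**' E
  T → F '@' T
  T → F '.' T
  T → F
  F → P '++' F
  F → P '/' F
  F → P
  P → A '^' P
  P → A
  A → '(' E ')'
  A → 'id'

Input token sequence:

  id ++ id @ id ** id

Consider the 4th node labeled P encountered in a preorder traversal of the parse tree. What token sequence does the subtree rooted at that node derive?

[E [T [F [P [A id]] ++ [F [P [A id]]]] @ [T [F [P [A id]]]]] ** [E [T [F [P [A id]]]]]]

id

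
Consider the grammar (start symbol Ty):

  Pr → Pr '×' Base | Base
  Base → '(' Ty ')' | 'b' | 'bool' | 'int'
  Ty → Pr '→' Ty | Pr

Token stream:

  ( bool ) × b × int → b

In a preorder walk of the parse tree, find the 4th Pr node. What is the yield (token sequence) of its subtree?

[Ty [Pr [Pr [Pr [Base ( [Ty [Pr [Base bool]]] )]] × [Base b]] × [Base int]] → [Ty [Pr [Base b]]]]

bool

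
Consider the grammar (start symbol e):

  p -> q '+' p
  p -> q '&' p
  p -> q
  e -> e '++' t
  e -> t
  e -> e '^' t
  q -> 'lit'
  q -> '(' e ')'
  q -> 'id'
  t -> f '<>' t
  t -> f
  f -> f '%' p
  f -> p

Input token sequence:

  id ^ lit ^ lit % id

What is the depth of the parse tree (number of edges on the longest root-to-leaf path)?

7

[e [e [e [t [f [p [q id]]]]] ^ [t [f [p [q lit]]]]] ^ [t [f [f [p [q lit]]] % [p [q id]]]]]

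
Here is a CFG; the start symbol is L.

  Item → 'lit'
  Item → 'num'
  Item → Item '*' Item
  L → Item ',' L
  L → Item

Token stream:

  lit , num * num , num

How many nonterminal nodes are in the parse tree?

[L [Item lit] , [L [Item [Item num] * [Item num]] , [L [Item num]]]]

8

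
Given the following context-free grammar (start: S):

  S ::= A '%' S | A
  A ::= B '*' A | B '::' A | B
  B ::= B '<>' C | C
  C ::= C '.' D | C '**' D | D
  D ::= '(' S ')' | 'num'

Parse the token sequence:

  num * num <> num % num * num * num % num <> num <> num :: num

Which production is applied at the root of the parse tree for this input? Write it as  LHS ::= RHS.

[S [A [B [C [D num]]] * [A [B [B [C [D num]]] <> [C [D num]]]]] % [S [A [B [C [D num]]] * [A [B [C [D num]]] * [A [B [C [D num]]]]]] % [S [A [B [B [B [C [D num]]] <> [C [D num]]] <> [C [D num]]] :: [A [B [C [D num]]]]]]]]

S ::= A '%' S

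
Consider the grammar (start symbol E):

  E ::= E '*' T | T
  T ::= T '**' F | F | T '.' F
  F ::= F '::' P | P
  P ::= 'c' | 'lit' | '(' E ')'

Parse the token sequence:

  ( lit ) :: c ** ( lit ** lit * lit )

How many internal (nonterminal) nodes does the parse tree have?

24

[E [T [T [F [F [P ( [E [T [F [P lit]]]] )]] :: [P c]]] ** [F [P ( [E [E [T [T [F [P lit]]] ** [F [P lit]]]] * [T [F [P lit]]]] )]]]]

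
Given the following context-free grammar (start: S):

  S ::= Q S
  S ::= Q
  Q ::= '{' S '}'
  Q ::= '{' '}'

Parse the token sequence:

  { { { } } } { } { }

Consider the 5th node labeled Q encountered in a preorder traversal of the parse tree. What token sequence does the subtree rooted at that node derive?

{ }

[S [Q { [S [Q { [S [Q { }]] }]] }] [S [Q { }] [S [Q { }]]]]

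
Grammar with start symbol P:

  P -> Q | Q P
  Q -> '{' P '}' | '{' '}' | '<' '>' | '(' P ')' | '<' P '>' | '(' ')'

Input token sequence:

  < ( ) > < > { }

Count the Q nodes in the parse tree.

4

[P [Q < [P [Q ( )]] >] [P [Q < >] [P [Q { }]]]]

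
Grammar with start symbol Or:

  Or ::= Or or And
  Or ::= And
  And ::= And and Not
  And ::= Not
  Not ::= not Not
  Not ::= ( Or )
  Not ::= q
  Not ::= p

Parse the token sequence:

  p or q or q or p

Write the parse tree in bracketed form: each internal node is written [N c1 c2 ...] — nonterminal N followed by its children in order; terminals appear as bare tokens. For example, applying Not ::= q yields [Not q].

Or
Or or And
Or or And or And
Or or And or And or And
And or And or And or And
Not or And or And or And
p or And or And or And
p or Not or And or And
p or q or And or And
p or q or Not or And
p or q or q or And
p or q or q or Not
p or q or q or p

[Or [Or [Or [Or [And [Not p]]] or [And [Not q]]] or [And [Not q]]] or [And [Not p]]]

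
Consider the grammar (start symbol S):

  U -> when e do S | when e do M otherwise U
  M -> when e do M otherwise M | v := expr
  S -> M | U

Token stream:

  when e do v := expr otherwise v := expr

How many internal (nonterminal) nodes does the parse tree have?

[S [M when e do [M v := expr] otherwise [M v := expr]]]

4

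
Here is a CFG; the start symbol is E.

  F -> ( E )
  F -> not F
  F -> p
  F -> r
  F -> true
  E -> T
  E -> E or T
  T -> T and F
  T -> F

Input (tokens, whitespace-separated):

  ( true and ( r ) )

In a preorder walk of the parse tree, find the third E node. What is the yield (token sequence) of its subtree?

r

[E [T [F ( [E [T [T [F true]] and [F ( [E [T [F r]]] )]]] )]]]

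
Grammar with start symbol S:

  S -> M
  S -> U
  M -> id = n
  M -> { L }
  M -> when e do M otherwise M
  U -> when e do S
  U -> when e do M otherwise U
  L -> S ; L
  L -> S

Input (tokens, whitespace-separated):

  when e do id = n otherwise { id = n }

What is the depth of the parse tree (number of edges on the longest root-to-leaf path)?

6

[S [M when e do [M id = n] otherwise [M { [L [S [M id = n]]] }]]]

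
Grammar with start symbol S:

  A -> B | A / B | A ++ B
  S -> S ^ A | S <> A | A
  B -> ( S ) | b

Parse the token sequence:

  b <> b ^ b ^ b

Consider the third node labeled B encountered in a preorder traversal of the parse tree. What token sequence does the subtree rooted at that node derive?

[S [S [S [S [A [B b]]] <> [A [B b]]] ^ [A [B b]]] ^ [A [B b]]]

b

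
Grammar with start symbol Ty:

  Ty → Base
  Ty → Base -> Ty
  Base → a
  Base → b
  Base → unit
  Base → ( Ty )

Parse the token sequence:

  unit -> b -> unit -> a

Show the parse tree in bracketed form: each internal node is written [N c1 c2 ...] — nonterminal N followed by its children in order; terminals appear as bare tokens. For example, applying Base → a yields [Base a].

[Ty [Base unit] -> [Ty [Base b] -> [Ty [Base unit] -> [Ty [Base a]]]]]

Ty
Base -> Ty
unit -> Ty
unit -> Base -> Ty
unit -> b -> Ty
unit -> b -> Base -> Ty
unit -> b -> unit -> Ty
unit -> b -> unit -> Base
unit -> b -> unit -> a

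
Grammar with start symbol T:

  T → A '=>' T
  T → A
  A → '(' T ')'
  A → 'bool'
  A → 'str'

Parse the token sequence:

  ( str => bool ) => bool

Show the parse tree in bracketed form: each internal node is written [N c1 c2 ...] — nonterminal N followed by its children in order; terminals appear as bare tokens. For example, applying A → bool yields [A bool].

T
A => T
( T ) => T
( A => T ) => T
( str => T ) => T
( str => A ) => T
( str => bool ) => T
( str => bool ) => A
( str => bool ) => bool

[T [A ( [T [A str] => [T [A bool]]] )] => [T [A bool]]]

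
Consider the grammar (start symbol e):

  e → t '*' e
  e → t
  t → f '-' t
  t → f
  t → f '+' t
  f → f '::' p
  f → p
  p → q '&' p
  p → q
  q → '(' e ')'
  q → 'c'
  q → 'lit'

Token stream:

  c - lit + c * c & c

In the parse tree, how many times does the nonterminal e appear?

[e [t [f [p [q c]]] - [t [f [p [q lit]]] + [t [f [p [q c]]]]]] * [e [t [f [p [q c] & [p [q c]]]]]]]

2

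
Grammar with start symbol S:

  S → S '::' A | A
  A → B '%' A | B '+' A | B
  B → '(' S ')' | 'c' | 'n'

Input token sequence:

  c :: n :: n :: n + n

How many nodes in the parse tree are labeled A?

5

[S [S [S [S [A [B c]]] :: [A [B n]]] :: [A [B n]]] :: [A [B n] + [A [B n]]]]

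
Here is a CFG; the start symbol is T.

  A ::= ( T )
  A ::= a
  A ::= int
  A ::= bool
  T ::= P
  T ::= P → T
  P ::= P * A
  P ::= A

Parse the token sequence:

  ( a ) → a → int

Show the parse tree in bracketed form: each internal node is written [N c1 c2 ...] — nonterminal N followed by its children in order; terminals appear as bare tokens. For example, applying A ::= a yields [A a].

[T [P [A ( [T [P [A a]]] )]] → [T [P [A a]] → [T [P [A int]]]]]

T
P → T
A → T
( T ) → T
( P ) → T
( A ) → T
( a ) → T
( a ) → P → T
( a ) → A → T
( a ) → a → T
( a ) → a → P
( a ) → a → A
( a ) → a → int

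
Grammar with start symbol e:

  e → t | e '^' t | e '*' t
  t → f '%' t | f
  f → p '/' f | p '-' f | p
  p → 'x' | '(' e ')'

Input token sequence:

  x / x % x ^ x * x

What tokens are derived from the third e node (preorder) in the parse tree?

x / x % x

[e [e [e [t [f [p x] / [f [p x]]] % [t [f [p x]]]]] ^ [t [f [p x]]]] * [t [f [p x]]]]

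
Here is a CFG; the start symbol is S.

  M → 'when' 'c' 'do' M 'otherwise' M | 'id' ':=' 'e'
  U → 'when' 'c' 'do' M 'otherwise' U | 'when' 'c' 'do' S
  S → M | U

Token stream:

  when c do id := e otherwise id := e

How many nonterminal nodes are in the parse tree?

4

[S [M when c do [M id := e] otherwise [M id := e]]]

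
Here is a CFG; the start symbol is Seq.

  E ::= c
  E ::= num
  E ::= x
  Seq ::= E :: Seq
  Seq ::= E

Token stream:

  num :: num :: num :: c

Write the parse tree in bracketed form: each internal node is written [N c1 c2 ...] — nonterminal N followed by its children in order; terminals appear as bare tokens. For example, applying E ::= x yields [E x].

Seq
E :: Seq
num :: Seq
num :: E :: Seq
num :: num :: Seq
num :: num :: E :: Seq
num :: num :: num :: Seq
num :: num :: num :: E
num :: num :: num :: c

[Seq [E num] :: [Seq [E num] :: [Seq [E num] :: [Seq [E c]]]]]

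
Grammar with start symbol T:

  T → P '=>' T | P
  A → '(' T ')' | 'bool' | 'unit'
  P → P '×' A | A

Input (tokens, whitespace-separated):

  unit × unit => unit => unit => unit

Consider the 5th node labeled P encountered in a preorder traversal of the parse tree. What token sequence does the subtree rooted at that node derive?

[T [P [P [A unit]] × [A unit]] => [T [P [A unit]] => [T [P [A unit]] => [T [P [A unit]]]]]]

unit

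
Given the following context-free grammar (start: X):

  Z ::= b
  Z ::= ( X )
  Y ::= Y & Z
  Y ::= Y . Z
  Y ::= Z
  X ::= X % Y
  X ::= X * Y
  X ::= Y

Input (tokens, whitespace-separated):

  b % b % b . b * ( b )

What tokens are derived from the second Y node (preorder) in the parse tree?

b

[X [X [X [X [Y [Z b]]] % [Y [Z b]]] % [Y [Y [Z b]] . [Z b]]] * [Y [Z ( [X [Y [Z b]]] )]]]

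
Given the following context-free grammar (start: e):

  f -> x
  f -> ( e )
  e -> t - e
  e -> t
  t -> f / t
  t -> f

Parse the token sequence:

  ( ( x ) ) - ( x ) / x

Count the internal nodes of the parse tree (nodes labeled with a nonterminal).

[e [t [f ( [e [t [f ( [e [t [f x]]] )]]] )]] - [e [t [f ( [e [t [f x]]] )] / [t [f x]]]]]

17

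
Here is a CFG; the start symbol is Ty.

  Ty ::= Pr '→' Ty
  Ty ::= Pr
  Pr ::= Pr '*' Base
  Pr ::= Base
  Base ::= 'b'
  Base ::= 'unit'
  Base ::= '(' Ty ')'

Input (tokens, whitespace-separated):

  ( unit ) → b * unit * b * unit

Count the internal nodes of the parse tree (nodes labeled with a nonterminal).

[Ty [Pr [Base ( [Ty [Pr [Base unit]]] )]] → [Ty [Pr [Pr [Pr [Pr [Base b]] * [Base unit]] * [Base b]] * [Base unit]]]]

15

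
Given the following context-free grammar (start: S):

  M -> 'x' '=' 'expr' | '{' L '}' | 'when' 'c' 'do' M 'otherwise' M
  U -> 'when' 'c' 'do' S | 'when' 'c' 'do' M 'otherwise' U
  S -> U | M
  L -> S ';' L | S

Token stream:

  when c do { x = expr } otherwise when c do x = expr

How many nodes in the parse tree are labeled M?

3

[S [U when c do [M { [L [S [M x = expr]]] }] otherwise [U when c do [S [M x = expr]]]]]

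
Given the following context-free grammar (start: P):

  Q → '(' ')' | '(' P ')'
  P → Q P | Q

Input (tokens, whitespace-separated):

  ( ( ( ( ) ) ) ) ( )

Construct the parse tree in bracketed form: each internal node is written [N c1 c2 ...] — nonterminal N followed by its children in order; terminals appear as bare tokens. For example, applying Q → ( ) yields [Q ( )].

P
Q P
( P ) P
( Q ) P
( ( P ) ) P
( ( Q ) ) P
( ( ( P ) ) ) P
( ( ( Q ) ) ) P
( ( ( ( ) ) ) ) P
( ( ( ( ) ) ) ) Q
( ( ( ( ) ) ) ) ( )

[P [Q ( [P [Q ( [P [Q ( [P [Q ( )]] )]] )]] )] [P [Q ( )]]]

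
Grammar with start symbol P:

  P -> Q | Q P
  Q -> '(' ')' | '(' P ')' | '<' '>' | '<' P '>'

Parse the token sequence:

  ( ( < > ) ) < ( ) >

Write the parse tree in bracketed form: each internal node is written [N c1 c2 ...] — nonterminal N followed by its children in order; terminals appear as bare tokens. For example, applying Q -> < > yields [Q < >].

P
Q P
( P ) P
( Q ) P
( ( P ) ) P
( ( Q ) ) P
( ( < > ) ) P
( ( < > ) ) Q
( ( < > ) ) < P >
( ( < > ) ) < Q >
( ( < > ) ) < ( ) >

[P [Q ( [P [Q ( [P [Q < >]] )]] )] [P [Q < [P [Q ( )]] >]]]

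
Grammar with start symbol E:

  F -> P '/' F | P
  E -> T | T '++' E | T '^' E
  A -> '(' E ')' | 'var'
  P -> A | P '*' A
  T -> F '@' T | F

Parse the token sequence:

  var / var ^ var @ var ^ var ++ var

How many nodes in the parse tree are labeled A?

6

[E [T [F [P [A var]] / [F [P [A var]]]]] ^ [E [T [F [P [A var]]] @ [T [F [P [A var]]]]] ^ [E [T [F [P [A var]]]] ++ [E [T [F [P [A var]]]]]]]]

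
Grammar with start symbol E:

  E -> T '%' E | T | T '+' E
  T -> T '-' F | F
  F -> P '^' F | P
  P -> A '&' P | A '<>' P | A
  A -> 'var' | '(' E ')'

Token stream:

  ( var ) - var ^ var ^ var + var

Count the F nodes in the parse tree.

6

[E [T [T [F [P [A ( [E [T [F [P [A var]]]]] )]]]] - [F [P [A var]] ^ [F [P [A var]] ^ [F [P [A var]]]]]] + [E [T [F [P [A var]]]]]]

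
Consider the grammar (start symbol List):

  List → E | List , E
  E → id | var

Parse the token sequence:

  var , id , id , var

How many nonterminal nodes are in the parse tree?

8

[List [List [List [List [E var]] , [E id]] , [E id]] , [E var]]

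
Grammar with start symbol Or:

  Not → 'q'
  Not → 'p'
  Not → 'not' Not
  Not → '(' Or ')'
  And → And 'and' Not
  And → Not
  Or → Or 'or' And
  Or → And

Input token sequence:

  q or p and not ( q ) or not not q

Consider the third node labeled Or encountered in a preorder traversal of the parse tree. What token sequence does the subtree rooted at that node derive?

[Or [Or [Or [And [Not q]]] or [And [And [Not p]] and [Not not [Not ( [Or [And [Not q]]] )]]]] or [And [Not not [Not not [Not q]]]]]

q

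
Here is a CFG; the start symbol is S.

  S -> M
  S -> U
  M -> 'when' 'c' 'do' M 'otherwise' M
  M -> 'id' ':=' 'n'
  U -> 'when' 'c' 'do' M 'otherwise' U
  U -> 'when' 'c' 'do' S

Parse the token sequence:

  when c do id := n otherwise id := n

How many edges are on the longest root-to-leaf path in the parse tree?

3

[S [M when c do [M id := n] otherwise [M id := n]]]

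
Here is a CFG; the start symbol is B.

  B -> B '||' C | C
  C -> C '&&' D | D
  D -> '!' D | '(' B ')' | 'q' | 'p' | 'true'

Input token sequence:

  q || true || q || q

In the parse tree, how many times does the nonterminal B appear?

4

[B [B [B [B [C [D q]]] || [C [D true]]] || [C [D q]]] || [C [D q]]]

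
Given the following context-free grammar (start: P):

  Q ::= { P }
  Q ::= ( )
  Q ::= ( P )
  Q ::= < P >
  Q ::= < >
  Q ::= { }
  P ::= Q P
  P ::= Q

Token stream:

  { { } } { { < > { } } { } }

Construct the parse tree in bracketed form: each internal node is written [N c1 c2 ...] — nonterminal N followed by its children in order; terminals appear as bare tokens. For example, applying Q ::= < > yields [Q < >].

P
Q P
{ P } P
{ Q } P
{ { } } P
{ { } } Q
{ { } } { P }
{ { } } { Q P }
{ { } } { { P } P }
{ { } } { { Q P } P }
{ { } } { { < > P } P }
{ { } } { { < > Q } P }
{ { } } { { < > { } } P }
{ { } } { { < > { } } Q }
{ { } } { { < > { } } { } }

[P [Q { [P [Q { }]] }] [P [Q { [P [Q { [P [Q < >] [P [Q { }]]] }] [P [Q { }]]] }]]]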